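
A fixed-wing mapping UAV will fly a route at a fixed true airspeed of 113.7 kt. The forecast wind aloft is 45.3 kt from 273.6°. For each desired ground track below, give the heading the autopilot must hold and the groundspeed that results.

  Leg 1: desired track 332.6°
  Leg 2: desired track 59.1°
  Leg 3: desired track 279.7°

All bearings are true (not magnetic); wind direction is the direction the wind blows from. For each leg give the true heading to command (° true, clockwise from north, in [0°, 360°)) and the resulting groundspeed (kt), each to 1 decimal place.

Leg 1: heading=312.6°, groundspeed=83.5 kt
Leg 2: heading=46.1°, groundspeed=148.1 kt
Leg 3: heading=277.3°, groundspeed=68.6 kt

Leg 1: desired track 332.6°; wind correction -20.0° → command heading 312.6°, groundspeed 83.5 kt
Leg 2: desired track 59.1°; wind correction -13.0° → command heading 46.1°, groundspeed 148.1 kt
Leg 3: desired track 279.7°; wind correction -2.4° → command heading 277.3°, groundspeed 68.6 kt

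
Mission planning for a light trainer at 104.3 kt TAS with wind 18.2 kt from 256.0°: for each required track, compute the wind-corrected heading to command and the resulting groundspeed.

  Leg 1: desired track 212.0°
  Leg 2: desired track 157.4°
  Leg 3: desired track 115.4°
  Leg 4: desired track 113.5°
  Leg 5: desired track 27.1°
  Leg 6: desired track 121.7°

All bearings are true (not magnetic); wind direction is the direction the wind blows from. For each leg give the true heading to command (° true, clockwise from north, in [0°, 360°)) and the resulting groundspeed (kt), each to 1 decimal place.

Leg 1: heading=219.0°, groundspeed=90.4 kt
Leg 2: heading=167.3°, groundspeed=105.5 kt
Leg 3: heading=121.8°, groundspeed=117.7 kt
Leg 4: heading=119.6°, groundspeed=118.1 kt
Leg 5: heading=19.5°, groundspeed=115.4 kt
Leg 6: heading=128.9°, groundspeed=116.2 kt

Leg 1: desired track 212.0°; wind correction +7.0° → command heading 219.0°, groundspeed 90.4 kt
Leg 2: desired track 157.4°; wind correction +9.9° → command heading 167.3°, groundspeed 105.5 kt
Leg 3: desired track 115.4°; wind correction +6.4° → command heading 121.8°, groundspeed 117.7 kt
Leg 4: desired track 113.5°; wind correction +6.1° → command heading 119.6°, groundspeed 118.1 kt
Leg 5: desired track 27.1°; wind correction -7.6° → command heading 19.5°, groundspeed 115.4 kt
Leg 6: desired track 121.7°; wind correction +7.2° → command heading 128.9°, groundspeed 116.2 kt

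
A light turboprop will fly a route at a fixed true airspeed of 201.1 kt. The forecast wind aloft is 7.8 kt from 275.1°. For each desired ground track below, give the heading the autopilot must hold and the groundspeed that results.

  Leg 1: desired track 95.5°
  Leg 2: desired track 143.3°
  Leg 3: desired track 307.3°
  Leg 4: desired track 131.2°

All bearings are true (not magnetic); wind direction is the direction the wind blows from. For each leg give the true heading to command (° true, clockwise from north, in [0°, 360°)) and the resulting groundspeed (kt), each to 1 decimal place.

Leg 1: desired track 95.5°; wind correction +0.0° → command heading 95.5°, groundspeed 208.9 kt
Leg 2: desired track 143.3°; wind correction +1.7° → command heading 145.0°, groundspeed 206.2 kt
Leg 3: desired track 307.3°; wind correction -1.2° → command heading 306.1°, groundspeed 194.5 kt
Leg 4: desired track 131.2°; wind correction +1.3° → command heading 132.5°, groundspeed 207.3 kt

Leg 1: heading=95.5°, groundspeed=208.9 kt
Leg 2: heading=145.0°, groundspeed=206.2 kt
Leg 3: heading=306.1°, groundspeed=194.5 kt
Leg 4: heading=132.5°, groundspeed=207.3 kt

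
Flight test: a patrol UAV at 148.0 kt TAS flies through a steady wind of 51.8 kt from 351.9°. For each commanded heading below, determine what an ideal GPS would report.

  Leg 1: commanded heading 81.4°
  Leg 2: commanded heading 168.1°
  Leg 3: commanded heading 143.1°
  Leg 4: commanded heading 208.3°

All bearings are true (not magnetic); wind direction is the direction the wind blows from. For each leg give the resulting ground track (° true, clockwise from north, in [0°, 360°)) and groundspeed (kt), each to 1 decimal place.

Leg 1: heading 81.4°; drift +19.3° → track 100.7°, groundspeed 156.4 kt
Leg 2: heading 168.1°; drift +1.0° → track 169.1°, groundspeed 199.7 kt
Leg 3: heading 143.1°; drift +7.4° → track 150.5°, groundspeed 195.0 kt
Leg 4: heading 208.3°; drift -9.2° → track 199.1°, groundspeed 192.2 kt

Leg 1: track=100.7°, groundspeed=156.4 kt
Leg 2: track=169.1°, groundspeed=199.7 kt
Leg 3: track=150.5°, groundspeed=195.0 kt
Leg 4: track=199.1°, groundspeed=192.2 kt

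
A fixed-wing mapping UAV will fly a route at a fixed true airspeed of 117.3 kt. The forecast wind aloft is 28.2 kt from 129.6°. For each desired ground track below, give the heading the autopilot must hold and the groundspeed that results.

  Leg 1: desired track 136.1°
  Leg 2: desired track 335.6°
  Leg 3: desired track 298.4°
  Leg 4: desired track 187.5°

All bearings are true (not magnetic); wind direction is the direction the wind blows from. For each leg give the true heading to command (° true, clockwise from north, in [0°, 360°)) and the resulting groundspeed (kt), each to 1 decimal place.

Leg 1: desired track 136.1°; wind correction -1.6° → command heading 134.5°, groundspeed 89.2 kt
Leg 2: desired track 335.6°; wind correction +6.0° → command heading 341.6°, groundspeed 142.0 kt
Leg 3: desired track 298.4°; wind correction -2.7° → command heading 295.7°, groundspeed 144.8 kt
Leg 4: desired track 187.5°; wind correction -11.8° → command heading 175.7°, groundspeed 99.9 kt

Leg 1: heading=134.5°, groundspeed=89.2 kt
Leg 2: heading=341.6°, groundspeed=142.0 kt
Leg 3: heading=295.7°, groundspeed=144.8 kt
Leg 4: heading=175.7°, groundspeed=99.9 kt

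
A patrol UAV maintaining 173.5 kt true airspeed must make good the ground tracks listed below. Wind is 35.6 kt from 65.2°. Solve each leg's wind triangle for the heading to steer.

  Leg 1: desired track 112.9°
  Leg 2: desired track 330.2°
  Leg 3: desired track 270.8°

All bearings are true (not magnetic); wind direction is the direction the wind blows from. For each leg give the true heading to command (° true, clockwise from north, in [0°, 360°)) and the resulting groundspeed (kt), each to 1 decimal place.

Leg 1: heading=104.2°, groundspeed=147.5 kt
Leg 2: heading=342.0°, groundspeed=172.9 kt
Leg 3: heading=275.9°, groundspeed=204.9 kt

Leg 1: desired track 112.9°; wind correction -8.7° → command heading 104.2°, groundspeed 147.5 kt
Leg 2: desired track 330.2°; wind correction +11.8° → command heading 342.0°, groundspeed 172.9 kt
Leg 3: desired track 270.8°; wind correction +5.1° → command heading 275.9°, groundspeed 204.9 kt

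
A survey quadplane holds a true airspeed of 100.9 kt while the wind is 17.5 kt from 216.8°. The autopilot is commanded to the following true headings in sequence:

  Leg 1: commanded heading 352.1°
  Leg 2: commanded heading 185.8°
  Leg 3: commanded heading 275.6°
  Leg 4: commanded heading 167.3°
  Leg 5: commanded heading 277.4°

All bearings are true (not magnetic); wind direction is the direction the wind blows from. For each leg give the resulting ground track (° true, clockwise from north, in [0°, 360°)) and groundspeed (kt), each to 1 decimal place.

Leg 1: heading 352.1°; drift +6.2° → track 358.3°, groundspeed 114.0 kt
Leg 2: heading 185.8°; drift -6.0° → track 179.8°, groundspeed 86.4 kt
Leg 3: heading 275.6°; drift +9.3° → track 284.9°, groundspeed 93.0 kt
Leg 4: heading 167.3°; drift -8.5° → track 158.8°, groundspeed 90.5 kt
Leg 5: heading 277.4°; drift +9.4° → track 286.8°, groundspeed 93.6 kt

Leg 1: track=358.3°, groundspeed=114.0 kt
Leg 2: track=179.8°, groundspeed=86.4 kt
Leg 3: track=284.9°, groundspeed=93.0 kt
Leg 4: track=158.8°, groundspeed=90.5 kt
Leg 5: track=286.8°, groundspeed=93.6 kt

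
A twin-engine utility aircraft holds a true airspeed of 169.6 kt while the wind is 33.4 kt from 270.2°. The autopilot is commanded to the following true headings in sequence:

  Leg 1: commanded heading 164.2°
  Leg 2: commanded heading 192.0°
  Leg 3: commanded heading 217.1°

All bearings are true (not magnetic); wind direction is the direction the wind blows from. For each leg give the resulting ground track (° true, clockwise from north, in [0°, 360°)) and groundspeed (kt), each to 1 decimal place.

Leg 1: track=154.0°, groundspeed=181.7 kt
Leg 2: track=180.6°, groundspeed=166.0 kt
Leg 3: track=207.0°, groundspeed=151.9 kt

Leg 1: heading 164.2°; drift -10.2° → track 154.0°, groundspeed 181.7 kt
Leg 2: heading 192.0°; drift -11.4° → track 180.6°, groundspeed 166.0 kt
Leg 3: heading 217.1°; drift -10.1° → track 207.0°, groundspeed 151.9 kt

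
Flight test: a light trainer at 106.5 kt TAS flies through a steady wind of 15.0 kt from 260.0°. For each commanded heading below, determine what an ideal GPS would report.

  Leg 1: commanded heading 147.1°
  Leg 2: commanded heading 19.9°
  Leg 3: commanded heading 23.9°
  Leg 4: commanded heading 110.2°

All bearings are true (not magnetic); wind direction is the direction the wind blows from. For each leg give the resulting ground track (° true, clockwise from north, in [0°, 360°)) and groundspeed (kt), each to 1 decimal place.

Leg 1: heading 147.1°; drift -7.0° → track 140.1°, groundspeed 113.2 kt
Leg 2: heading 19.9°; drift +6.5° → track 26.4°, groundspeed 114.7 kt
Leg 3: heading 23.9°; drift +6.2° → track 30.1°, groundspeed 115.5 kt
Leg 4: heading 110.2°; drift -3.6° → track 106.6°, groundspeed 119.7 kt

Leg 1: track=140.1°, groundspeed=113.2 kt
Leg 2: track=26.4°, groundspeed=114.7 kt
Leg 3: track=30.1°, groundspeed=115.5 kt
Leg 4: track=106.6°, groundspeed=119.7 kt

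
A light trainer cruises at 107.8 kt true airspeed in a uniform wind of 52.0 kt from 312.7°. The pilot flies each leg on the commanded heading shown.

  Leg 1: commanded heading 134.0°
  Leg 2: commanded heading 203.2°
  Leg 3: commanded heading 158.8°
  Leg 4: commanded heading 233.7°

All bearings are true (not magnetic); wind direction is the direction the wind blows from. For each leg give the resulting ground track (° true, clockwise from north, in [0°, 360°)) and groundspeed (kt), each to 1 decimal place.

Leg 1: heading 134.0°; drift -0.4° → track 133.6°, groundspeed 159.8 kt
Leg 2: heading 203.2°; drift -21.4° → track 181.8°, groundspeed 134.4 kt
Leg 3: heading 158.8°; drift -8.4° → track 150.4°, groundspeed 156.2 kt
Leg 4: heading 233.7°; drift -27.5° → track 206.2°, groundspeed 110.4 kt

Leg 1: track=133.6°, groundspeed=159.8 kt
Leg 2: track=181.8°, groundspeed=134.4 kt
Leg 3: track=150.4°, groundspeed=156.2 kt
Leg 4: track=206.2°, groundspeed=110.4 kt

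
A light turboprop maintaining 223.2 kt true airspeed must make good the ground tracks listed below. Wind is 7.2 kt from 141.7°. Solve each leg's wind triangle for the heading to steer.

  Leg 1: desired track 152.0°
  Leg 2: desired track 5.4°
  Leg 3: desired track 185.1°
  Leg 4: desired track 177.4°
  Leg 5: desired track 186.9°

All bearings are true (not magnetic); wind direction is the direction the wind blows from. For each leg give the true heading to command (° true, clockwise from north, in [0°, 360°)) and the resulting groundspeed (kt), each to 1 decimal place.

Leg 1: heading=151.7°, groundspeed=216.1 kt
Leg 2: heading=6.7°, groundspeed=228.3 kt
Leg 3: heading=183.8°, groundspeed=217.9 kt
Leg 4: heading=176.3°, groundspeed=217.3 kt
Leg 5: heading=185.6°, groundspeed=218.1 kt

Leg 1: desired track 152.0°; wind correction -0.3° → command heading 151.7°, groundspeed 216.1 kt
Leg 2: desired track 5.4°; wind correction +1.3° → command heading 6.7°, groundspeed 228.3 kt
Leg 3: desired track 185.1°; wind correction -1.3° → command heading 183.8°, groundspeed 217.9 kt
Leg 4: desired track 177.4°; wind correction -1.1° → command heading 176.3°, groundspeed 217.3 kt
Leg 5: desired track 186.9°; wind correction -1.3° → command heading 185.6°, groundspeed 218.1 kt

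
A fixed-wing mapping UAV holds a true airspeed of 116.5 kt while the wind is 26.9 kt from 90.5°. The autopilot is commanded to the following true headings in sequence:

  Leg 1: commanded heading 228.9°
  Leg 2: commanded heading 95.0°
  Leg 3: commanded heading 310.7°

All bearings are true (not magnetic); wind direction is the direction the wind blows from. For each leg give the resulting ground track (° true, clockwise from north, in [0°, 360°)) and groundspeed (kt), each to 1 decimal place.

Leg 1: track=236.3°, groundspeed=137.8 kt
Leg 2: track=96.3°, groundspeed=89.7 kt
Leg 3: track=303.5°, groundspeed=138.1 kt

Leg 1: heading 228.9°; drift +7.4° → track 236.3°, groundspeed 137.8 kt
Leg 2: heading 95.0°; drift +1.3° → track 96.3°, groundspeed 89.7 kt
Leg 3: heading 310.7°; drift -7.2° → track 303.5°, groundspeed 138.1 kt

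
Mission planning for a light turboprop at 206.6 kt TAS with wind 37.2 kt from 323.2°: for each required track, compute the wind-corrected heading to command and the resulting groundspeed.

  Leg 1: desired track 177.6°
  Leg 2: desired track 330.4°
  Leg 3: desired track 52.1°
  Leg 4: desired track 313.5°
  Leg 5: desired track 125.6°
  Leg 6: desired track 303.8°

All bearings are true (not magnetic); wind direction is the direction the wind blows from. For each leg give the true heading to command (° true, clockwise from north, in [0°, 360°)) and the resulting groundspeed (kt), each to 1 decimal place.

Leg 1: heading=183.4°, groundspeed=236.2 kt
Leg 2: heading=329.1°, groundspeed=169.6 kt
Leg 3: heading=41.7°, groundspeed=202.5 kt
Leg 4: heading=315.2°, groundspeed=169.8 kt
Leg 5: heading=122.5°, groundspeed=241.8 kt
Leg 6: heading=307.2°, groundspeed=171.1 kt

Leg 1: desired track 177.6°; wind correction +5.8° → command heading 183.4°, groundspeed 236.2 kt
Leg 2: desired track 330.4°; wind correction -1.3° → command heading 329.1°, groundspeed 169.6 kt
Leg 3: desired track 52.1°; wind correction -10.4° → command heading 41.7°, groundspeed 202.5 kt
Leg 4: desired track 313.5°; wind correction +1.7° → command heading 315.2°, groundspeed 169.8 kt
Leg 5: desired track 125.6°; wind correction -3.1° → command heading 122.5°, groundspeed 241.8 kt
Leg 6: desired track 303.8°; wind correction +3.4° → command heading 307.2°, groundspeed 171.1 kt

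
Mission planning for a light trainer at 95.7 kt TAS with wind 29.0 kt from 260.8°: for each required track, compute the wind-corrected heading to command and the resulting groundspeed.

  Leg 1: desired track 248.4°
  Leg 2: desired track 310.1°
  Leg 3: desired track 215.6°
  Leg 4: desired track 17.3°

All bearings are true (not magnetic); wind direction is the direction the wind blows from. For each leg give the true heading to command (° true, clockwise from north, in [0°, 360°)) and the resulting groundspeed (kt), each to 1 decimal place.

Leg 1: desired track 248.4°; wind correction +3.7° → command heading 252.1°, groundspeed 67.2 kt
Leg 2: desired track 310.1°; wind correction -13.3° → command heading 296.8°, groundspeed 74.2 kt
Leg 3: desired track 215.6°; wind correction +12.4° → command heading 228.0°, groundspeed 73.0 kt
Leg 4: desired track 17.3°; wind correction -15.7° → command heading 1.6°, groundspeed 105.1 kt

Leg 1: heading=252.1°, groundspeed=67.2 kt
Leg 2: heading=296.8°, groundspeed=74.2 kt
Leg 3: heading=228.0°, groundspeed=73.0 kt
Leg 4: heading=1.6°, groundspeed=105.1 kt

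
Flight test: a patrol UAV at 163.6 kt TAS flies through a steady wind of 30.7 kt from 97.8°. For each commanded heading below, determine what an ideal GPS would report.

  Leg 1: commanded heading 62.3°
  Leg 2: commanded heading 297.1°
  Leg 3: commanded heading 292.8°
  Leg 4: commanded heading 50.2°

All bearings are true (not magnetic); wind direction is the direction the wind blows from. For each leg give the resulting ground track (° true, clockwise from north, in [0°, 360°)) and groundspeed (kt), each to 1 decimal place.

Leg 1: heading 62.3°; drift -7.3° → track 55.0°, groundspeed 139.7 kt
Leg 2: heading 297.1°; drift -3.0° → track 294.1°, groundspeed 192.8 kt
Leg 3: heading 292.8°; drift -2.4° → track 290.4°, groundspeed 193.4 kt
Leg 4: heading 50.2°; drift -9.0° → track 41.2°, groundspeed 144.7 kt

Leg 1: track=55.0°, groundspeed=139.7 kt
Leg 2: track=294.1°, groundspeed=192.8 kt
Leg 3: track=290.4°, groundspeed=193.4 kt
Leg 4: track=41.2°, groundspeed=144.7 kt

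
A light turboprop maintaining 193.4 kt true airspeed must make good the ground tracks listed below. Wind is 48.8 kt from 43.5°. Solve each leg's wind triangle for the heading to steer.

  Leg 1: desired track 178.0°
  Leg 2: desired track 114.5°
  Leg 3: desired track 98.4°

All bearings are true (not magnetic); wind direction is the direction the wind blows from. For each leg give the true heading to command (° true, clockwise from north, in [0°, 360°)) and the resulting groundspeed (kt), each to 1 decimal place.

Leg 1: heading=167.6°, groundspeed=224.4 kt
Leg 2: heading=100.7°, groundspeed=171.9 kt
Leg 3: heading=86.5°, groundspeed=161.2 kt

Leg 1: desired track 178.0°; wind correction -10.4° → command heading 167.6°, groundspeed 224.4 kt
Leg 2: desired track 114.5°; wind correction -13.8° → command heading 100.7°, groundspeed 171.9 kt
Leg 3: desired track 98.4°; wind correction -11.9° → command heading 86.5°, groundspeed 161.2 kt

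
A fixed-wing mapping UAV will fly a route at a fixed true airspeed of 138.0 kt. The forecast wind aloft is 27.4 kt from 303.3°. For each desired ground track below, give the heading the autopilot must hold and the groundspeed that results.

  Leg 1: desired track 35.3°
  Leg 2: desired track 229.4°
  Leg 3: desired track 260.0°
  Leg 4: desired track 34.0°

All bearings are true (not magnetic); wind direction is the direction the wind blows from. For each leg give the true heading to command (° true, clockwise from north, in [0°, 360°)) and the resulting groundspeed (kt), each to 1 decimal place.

Leg 1: desired track 35.3°; wind correction -11.4° → command heading 23.9°, groundspeed 136.2 kt
Leg 2: desired track 229.4°; wind correction +11.0° → command heading 240.4°, groundspeed 127.9 kt
Leg 3: desired track 260.0°; wind correction +7.8° → command heading 267.8°, groundspeed 116.8 kt
Leg 4: desired track 34.0°; wind correction -11.5° → command heading 22.5°, groundspeed 135.6 kt

Leg 1: heading=23.9°, groundspeed=136.2 kt
Leg 2: heading=240.4°, groundspeed=127.9 kt
Leg 3: heading=267.8°, groundspeed=116.8 kt
Leg 4: heading=22.5°, groundspeed=135.6 kt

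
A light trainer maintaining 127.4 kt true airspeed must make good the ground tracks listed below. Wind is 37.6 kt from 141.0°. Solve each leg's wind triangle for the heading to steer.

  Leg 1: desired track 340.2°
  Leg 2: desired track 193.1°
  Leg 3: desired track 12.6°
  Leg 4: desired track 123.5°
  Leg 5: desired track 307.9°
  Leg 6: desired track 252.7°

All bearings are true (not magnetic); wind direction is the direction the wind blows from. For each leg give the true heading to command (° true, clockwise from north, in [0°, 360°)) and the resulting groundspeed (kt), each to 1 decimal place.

Leg 1: desired track 340.2°; wind correction +5.6° → command heading 345.8°, groundspeed 162.3 kt
Leg 2: desired track 193.1°; wind correction -13.5° → command heading 179.6°, groundspeed 100.8 kt
Leg 3: desired track 12.6°; wind correction +13.4° → command heading 26.0°, groundspeed 147.3 kt
Leg 4: desired track 123.5°; wind correction +5.1° → command heading 128.6°, groundspeed 91.0 kt
Leg 5: desired track 307.9°; wind correction -3.8° → command heading 304.1°, groundspeed 163.7 kt
Leg 6: desired track 252.7°; wind correction -15.9° → command heading 236.8°, groundspeed 136.4 kt

Leg 1: heading=345.8°, groundspeed=162.3 kt
Leg 2: heading=179.6°, groundspeed=100.8 kt
Leg 3: heading=26.0°, groundspeed=147.3 kt
Leg 4: heading=128.6°, groundspeed=91.0 kt
Leg 5: heading=304.1°, groundspeed=163.7 kt
Leg 6: heading=236.8°, groundspeed=136.4 kt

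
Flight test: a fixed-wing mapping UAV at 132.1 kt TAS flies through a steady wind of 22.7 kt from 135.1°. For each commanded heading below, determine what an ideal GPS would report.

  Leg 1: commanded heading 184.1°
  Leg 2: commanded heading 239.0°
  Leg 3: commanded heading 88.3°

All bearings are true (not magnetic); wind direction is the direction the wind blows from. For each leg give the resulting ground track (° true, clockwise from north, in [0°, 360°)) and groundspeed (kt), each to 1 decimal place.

Leg 1: heading 184.1°; drift +8.3° → track 192.4°, groundspeed 118.5 kt
Leg 2: heading 239.0°; drift +9.1° → track 248.1°, groundspeed 139.3 kt
Leg 3: heading 88.3°; drift -8.1° → track 80.2°, groundspeed 117.7 kt

Leg 1: track=192.4°, groundspeed=118.5 kt
Leg 2: track=248.1°, groundspeed=139.3 kt
Leg 3: track=80.2°, groundspeed=117.7 kt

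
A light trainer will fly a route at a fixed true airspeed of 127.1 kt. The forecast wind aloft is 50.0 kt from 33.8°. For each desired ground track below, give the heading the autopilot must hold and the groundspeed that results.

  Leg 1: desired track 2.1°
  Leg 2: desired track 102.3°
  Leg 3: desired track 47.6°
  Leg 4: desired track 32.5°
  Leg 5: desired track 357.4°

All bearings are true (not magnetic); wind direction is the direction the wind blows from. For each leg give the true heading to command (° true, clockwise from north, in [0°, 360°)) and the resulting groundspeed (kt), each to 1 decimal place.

Leg 1: desired track 2.1°; wind correction +11.9° → command heading 14.0°, groundspeed 81.8 kt
Leg 2: desired track 102.3°; wind correction -21.5° → command heading 80.8°, groundspeed 100.0 kt
Leg 3: desired track 47.6°; wind correction -5.4° → command heading 42.2°, groundspeed 78.0 kt
Leg 4: desired track 32.5°; wind correction +0.5° → command heading 33.0°, groundspeed 77.1 kt
Leg 5: desired track 357.4°; wind correction +13.5° → command heading 10.9°, groundspeed 83.3 kt

Leg 1: heading=14.0°, groundspeed=81.8 kt
Leg 2: heading=80.8°, groundspeed=100.0 kt
Leg 3: heading=42.2°, groundspeed=78.0 kt
Leg 4: heading=33.0°, groundspeed=77.1 kt
Leg 5: heading=10.9°, groundspeed=83.3 kt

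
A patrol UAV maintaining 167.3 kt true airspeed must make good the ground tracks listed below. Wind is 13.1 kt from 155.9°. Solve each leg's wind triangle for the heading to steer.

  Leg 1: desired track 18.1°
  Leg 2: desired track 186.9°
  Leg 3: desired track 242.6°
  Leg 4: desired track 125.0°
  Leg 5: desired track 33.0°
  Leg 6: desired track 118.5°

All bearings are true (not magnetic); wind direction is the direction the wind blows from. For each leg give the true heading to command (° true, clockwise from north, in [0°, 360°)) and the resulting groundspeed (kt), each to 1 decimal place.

Leg 1: heading=21.1°, groundspeed=176.8 kt
Leg 2: heading=184.6°, groundspeed=155.9 kt
Leg 3: heading=238.1°, groundspeed=166.0 kt
Leg 4: heading=127.3°, groundspeed=155.9 kt
Leg 5: heading=36.8°, groundspeed=174.1 kt
Leg 6: heading=121.2°, groundspeed=156.7 kt

Leg 1: desired track 18.1°; wind correction +3.0° → command heading 21.1°, groundspeed 176.8 kt
Leg 2: desired track 186.9°; wind correction -2.3° → command heading 184.6°, groundspeed 155.9 kt
Leg 3: desired track 242.6°; wind correction -4.5° → command heading 238.1°, groundspeed 166.0 kt
Leg 4: desired track 125.0°; wind correction +2.3° → command heading 127.3°, groundspeed 155.9 kt
Leg 5: desired track 33.0°; wind correction +3.8° → command heading 36.8°, groundspeed 174.1 kt
Leg 6: desired track 118.5°; wind correction +2.7° → command heading 121.2°, groundspeed 156.7 kt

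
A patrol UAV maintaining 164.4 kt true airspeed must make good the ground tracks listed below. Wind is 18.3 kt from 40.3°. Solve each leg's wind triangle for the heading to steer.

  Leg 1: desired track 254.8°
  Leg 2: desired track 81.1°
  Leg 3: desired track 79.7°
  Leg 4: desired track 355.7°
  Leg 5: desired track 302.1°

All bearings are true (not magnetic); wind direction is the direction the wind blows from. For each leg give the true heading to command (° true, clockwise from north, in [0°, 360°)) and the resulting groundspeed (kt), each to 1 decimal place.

Leg 1: desired track 254.8°; wind correction +3.6° → command heading 258.4°, groundspeed 179.2 kt
Leg 2: desired track 81.1°; wind correction -4.2° → command heading 76.9°, groundspeed 150.1 kt
Leg 3: desired track 79.7°; wind correction -4.1° → command heading 75.6°, groundspeed 149.8 kt
Leg 4: desired track 355.7°; wind correction +4.5° → command heading 0.2°, groundspeed 150.9 kt
Leg 5: desired track 302.1°; wind correction +6.3° → command heading 308.4°, groundspeed 166.0 kt

Leg 1: heading=258.4°, groundspeed=179.2 kt
Leg 2: heading=76.9°, groundspeed=150.1 kt
Leg 3: heading=75.6°, groundspeed=149.8 kt
Leg 4: heading=0.2°, groundspeed=150.9 kt
Leg 5: heading=308.4°, groundspeed=166.0 kt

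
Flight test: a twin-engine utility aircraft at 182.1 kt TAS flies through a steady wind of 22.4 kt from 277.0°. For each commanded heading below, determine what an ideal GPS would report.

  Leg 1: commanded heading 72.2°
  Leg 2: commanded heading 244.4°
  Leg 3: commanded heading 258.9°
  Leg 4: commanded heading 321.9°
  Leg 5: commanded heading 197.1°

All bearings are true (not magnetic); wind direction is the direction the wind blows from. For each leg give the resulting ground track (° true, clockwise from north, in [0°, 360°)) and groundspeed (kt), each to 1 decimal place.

Leg 1: heading 72.2°; drift +2.7° → track 74.9°, groundspeed 202.7 kt
Leg 2: heading 244.4°; drift -4.2° → track 240.2°, groundspeed 163.7 kt
Leg 3: heading 258.9°; drift -2.5° → track 256.4°, groundspeed 161.0 kt
Leg 4: heading 321.9°; drift +5.4° → track 327.3°, groundspeed 167.0 kt
Leg 5: heading 197.1°; drift -7.1° → track 190.0°, groundspeed 179.5 kt

Leg 1: track=74.9°, groundspeed=202.7 kt
Leg 2: track=240.2°, groundspeed=163.7 kt
Leg 3: track=256.4°, groundspeed=161.0 kt
Leg 4: track=327.3°, groundspeed=167.0 kt
Leg 5: track=190.0°, groundspeed=179.5 kt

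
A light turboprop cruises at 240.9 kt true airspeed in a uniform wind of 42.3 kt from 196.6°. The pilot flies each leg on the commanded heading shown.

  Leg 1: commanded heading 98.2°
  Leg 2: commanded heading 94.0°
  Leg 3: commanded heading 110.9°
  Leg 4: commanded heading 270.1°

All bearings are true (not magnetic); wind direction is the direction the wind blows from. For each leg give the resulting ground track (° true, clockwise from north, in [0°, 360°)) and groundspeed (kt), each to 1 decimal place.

Leg 1: heading 98.2°; drift -9.6° → track 88.6°, groundspeed 250.6 kt
Leg 2: heading 94.0°; drift -9.4° → track 84.6°, groundspeed 253.5 kt
Leg 3: heading 110.9°; drift -10.1° → track 100.8°, groundspeed 241.4 kt
Leg 4: heading 270.1°; drift +10.0° → track 280.1°, groundspeed 232.5 kt

Leg 1: track=88.6°, groundspeed=250.6 kt
Leg 2: track=84.6°, groundspeed=253.5 kt
Leg 3: track=100.8°, groundspeed=241.4 kt
Leg 4: track=280.1°, groundspeed=232.5 kt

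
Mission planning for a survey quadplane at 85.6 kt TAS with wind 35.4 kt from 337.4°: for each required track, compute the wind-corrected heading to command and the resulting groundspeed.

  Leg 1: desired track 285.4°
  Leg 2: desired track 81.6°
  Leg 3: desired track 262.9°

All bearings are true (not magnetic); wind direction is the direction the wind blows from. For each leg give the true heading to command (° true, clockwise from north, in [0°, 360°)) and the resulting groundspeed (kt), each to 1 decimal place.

Leg 1: heading=304.4°, groundspeed=59.1 kt
Leg 2: heading=58.0°, groundspeed=87.1 kt
Leg 3: heading=286.4°, groundspeed=69.0 kt

Leg 1: desired track 285.4°; wind correction +19.0° → command heading 304.4°, groundspeed 59.1 kt
Leg 2: desired track 81.6°; wind correction -23.6° → command heading 58.0°, groundspeed 87.1 kt
Leg 3: desired track 262.9°; wind correction +23.5° → command heading 286.4°, groundspeed 69.0 kt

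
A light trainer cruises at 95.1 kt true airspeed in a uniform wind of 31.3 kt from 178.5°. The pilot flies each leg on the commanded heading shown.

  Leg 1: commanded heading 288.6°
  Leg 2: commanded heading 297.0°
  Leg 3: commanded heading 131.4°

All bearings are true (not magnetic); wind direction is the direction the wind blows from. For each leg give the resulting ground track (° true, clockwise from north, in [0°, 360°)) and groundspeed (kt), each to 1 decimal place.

Leg 1: track=304.1°, groundspeed=109.9 kt
Leg 2: track=311.0°, groundspeed=113.4 kt
Leg 3: track=114.1°, groundspeed=77.3 kt

Leg 1: heading 288.6°; drift +15.5° → track 304.1°, groundspeed 109.9 kt
Leg 2: heading 297.0°; drift +14.0° → track 311.0°, groundspeed 113.4 kt
Leg 3: heading 131.4°; drift -17.3° → track 114.1°, groundspeed 77.3 kt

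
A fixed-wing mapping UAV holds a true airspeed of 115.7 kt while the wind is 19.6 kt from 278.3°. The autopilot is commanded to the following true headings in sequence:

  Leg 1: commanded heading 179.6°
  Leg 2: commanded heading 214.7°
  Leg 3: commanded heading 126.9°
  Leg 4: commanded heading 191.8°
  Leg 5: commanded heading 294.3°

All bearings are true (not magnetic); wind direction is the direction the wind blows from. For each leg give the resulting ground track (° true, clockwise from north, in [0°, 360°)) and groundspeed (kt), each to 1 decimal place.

Leg 1: heading 179.6°; drift -9.3° → track 170.3°, groundspeed 120.2 kt
Leg 2: heading 214.7°; drift -9.3° → track 205.4°, groundspeed 108.4 kt
Leg 3: heading 126.9°; drift -4.0° → track 122.9°, groundspeed 133.2 kt
Leg 4: heading 191.8°; drift -9.7° → track 182.1°, groundspeed 116.2 kt
Leg 5: heading 294.3°; drift +3.2° → track 297.5°, groundspeed 97.0 kt

Leg 1: track=170.3°, groundspeed=120.2 kt
Leg 2: track=205.4°, groundspeed=108.4 kt
Leg 3: track=122.9°, groundspeed=133.2 kt
Leg 4: track=182.1°, groundspeed=116.2 kt
Leg 5: track=297.5°, groundspeed=97.0 kt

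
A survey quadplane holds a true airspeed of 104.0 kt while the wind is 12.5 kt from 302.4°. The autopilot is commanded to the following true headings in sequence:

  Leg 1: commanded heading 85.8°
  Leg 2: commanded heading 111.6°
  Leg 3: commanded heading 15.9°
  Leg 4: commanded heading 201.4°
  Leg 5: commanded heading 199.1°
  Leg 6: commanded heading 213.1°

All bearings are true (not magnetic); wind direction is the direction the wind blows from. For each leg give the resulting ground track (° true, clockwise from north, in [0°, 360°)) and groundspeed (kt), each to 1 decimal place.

Leg 1: track=89.5°, groundspeed=114.3 kt
Leg 2: track=112.8°, groundspeed=116.3 kt
Leg 3: track=22.7°, groundspeed=101.2 kt
Leg 4: track=194.8°, groundspeed=107.1 kt
Leg 5: track=192.6°, groundspeed=107.6 kt
Leg 6: track=206.2°, groundspeed=104.6 kt

Leg 1: heading 85.8°; drift +3.7° → track 89.5°, groundspeed 114.3 kt
Leg 2: heading 111.6°; drift +1.2° → track 112.8°, groundspeed 116.3 kt
Leg 3: heading 15.9°; drift +6.8° → track 22.7°, groundspeed 101.2 kt
Leg 4: heading 201.4°; drift -6.6° → track 194.8°, groundspeed 107.1 kt
Leg 5: heading 199.1°; drift -6.5° → track 192.6°, groundspeed 107.6 kt
Leg 6: heading 213.1°; drift -6.9° → track 206.2°, groundspeed 104.6 kt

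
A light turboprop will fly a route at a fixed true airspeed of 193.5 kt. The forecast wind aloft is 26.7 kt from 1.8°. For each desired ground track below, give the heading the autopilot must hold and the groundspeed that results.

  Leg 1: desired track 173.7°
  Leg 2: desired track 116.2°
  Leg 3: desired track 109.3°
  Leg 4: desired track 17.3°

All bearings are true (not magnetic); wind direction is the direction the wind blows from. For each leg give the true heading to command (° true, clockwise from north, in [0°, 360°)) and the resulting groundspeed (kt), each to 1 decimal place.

Leg 1: desired track 173.7°; wind correction -1.1° → command heading 172.6°, groundspeed 219.9 kt
Leg 2: desired track 116.2°; wind correction -7.2° → command heading 109.0°, groundspeed 203.0 kt
Leg 3: desired track 109.3°; wind correction -7.6° → command heading 101.7°, groundspeed 199.8 kt
Leg 4: desired track 17.3°; wind correction -2.1° → command heading 15.2°, groundspeed 167.6 kt

Leg 1: heading=172.6°, groundspeed=219.9 kt
Leg 2: heading=109.0°, groundspeed=203.0 kt
Leg 3: heading=101.7°, groundspeed=199.8 kt
Leg 4: heading=15.2°, groundspeed=167.6 kt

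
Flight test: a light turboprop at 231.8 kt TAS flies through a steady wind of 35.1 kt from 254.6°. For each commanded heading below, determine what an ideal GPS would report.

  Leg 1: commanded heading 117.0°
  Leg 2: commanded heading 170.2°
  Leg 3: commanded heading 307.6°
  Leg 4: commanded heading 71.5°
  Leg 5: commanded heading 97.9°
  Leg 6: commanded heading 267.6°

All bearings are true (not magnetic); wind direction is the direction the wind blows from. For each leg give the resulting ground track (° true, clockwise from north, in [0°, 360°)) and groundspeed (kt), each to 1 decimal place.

Leg 1: heading 117.0°; drift -5.2° → track 111.8°, groundspeed 258.8 kt
Leg 2: heading 170.2°; drift -8.7° → track 161.5°, groundspeed 231.0 kt
Leg 3: heading 307.6°; drift +7.6° → track 315.2°, groundspeed 212.5 kt
Leg 4: heading 71.5°; drift +0.4° → track 71.9°, groundspeed 266.9 kt
Leg 5: heading 97.9°; drift -3.0° → track 94.9°, groundspeed 264.4 kt
Leg 6: heading 267.6°; drift +2.3° → track 269.9°, groundspeed 197.8 kt

Leg 1: track=111.8°, groundspeed=258.8 kt
Leg 2: track=161.5°, groundspeed=231.0 kt
Leg 3: track=315.2°, groundspeed=212.5 kt
Leg 4: track=71.9°, groundspeed=266.9 kt
Leg 5: track=94.9°, groundspeed=264.4 kt
Leg 6: track=269.9°, groundspeed=197.8 kt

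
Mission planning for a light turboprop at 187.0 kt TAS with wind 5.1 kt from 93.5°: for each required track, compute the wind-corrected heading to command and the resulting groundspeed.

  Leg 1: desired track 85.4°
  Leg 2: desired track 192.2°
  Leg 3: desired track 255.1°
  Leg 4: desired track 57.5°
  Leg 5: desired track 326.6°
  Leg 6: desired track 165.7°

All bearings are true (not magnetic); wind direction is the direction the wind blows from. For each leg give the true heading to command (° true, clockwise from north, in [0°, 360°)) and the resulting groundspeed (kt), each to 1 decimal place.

Leg 1: desired track 85.4°; wind correction +0.2° → command heading 85.6°, groundspeed 181.9 kt
Leg 2: desired track 192.2°; wind correction -1.5° → command heading 190.7°, groundspeed 187.7 kt
Leg 3: desired track 255.1°; wind correction -0.5° → command heading 254.6°, groundspeed 191.8 kt
Leg 4: desired track 57.5°; wind correction +0.9° → command heading 58.4°, groundspeed 182.8 kt
Leg 5: desired track 326.6°; wind correction +1.2° → command heading 327.8°, groundspeed 190.0 kt
Leg 6: desired track 165.7°; wind correction -1.5° → command heading 164.2°, groundspeed 185.4 kt

Leg 1: heading=85.6°, groundspeed=181.9 kt
Leg 2: heading=190.7°, groundspeed=187.7 kt
Leg 3: heading=254.6°, groundspeed=191.8 kt
Leg 4: heading=58.4°, groundspeed=182.8 kt
Leg 5: heading=327.8°, groundspeed=190.0 kt
Leg 6: heading=164.2°, groundspeed=185.4 kt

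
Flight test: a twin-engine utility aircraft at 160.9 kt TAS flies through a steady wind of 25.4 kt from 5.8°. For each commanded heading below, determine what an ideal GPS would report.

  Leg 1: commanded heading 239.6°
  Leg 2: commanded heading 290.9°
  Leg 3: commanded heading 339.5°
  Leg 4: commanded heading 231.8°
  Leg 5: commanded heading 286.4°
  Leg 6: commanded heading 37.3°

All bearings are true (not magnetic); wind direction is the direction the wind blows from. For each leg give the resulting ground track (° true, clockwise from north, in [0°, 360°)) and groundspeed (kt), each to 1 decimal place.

Leg 1: track=233.0°, groundspeed=177.1 kt
Leg 2: track=281.9°, groundspeed=156.2 kt
Leg 3: track=334.8°, groundspeed=138.6 kt
Leg 4: track=226.0°, groundspeed=179.5 kt
Leg 5: track=277.3°, groundspeed=158.2 kt
Leg 6: track=42.7°, groundspeed=139.9 kt

Leg 1: heading 239.6°; drift -6.6° → track 233.0°, groundspeed 177.1 kt
Leg 2: heading 290.9°; drift -9.0° → track 281.9°, groundspeed 156.2 kt
Leg 3: heading 339.5°; drift -4.7° → track 334.8°, groundspeed 138.6 kt
Leg 4: heading 231.8°; drift -5.8° → track 226.0°, groundspeed 179.5 kt
Leg 5: heading 286.4°; drift -9.1° → track 277.3°, groundspeed 158.2 kt
Leg 6: heading 37.3°; drift +5.4° → track 42.7°, groundspeed 139.9 kt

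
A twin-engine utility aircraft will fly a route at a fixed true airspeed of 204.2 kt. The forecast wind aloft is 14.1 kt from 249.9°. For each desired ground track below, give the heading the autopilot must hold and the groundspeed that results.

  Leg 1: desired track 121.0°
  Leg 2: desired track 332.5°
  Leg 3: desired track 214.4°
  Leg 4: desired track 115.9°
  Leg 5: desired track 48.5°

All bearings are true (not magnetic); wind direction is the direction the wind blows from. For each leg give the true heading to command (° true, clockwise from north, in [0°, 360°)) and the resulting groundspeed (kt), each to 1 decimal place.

Leg 1: heading=124.1°, groundspeed=212.8 kt
Leg 2: heading=328.6°, groundspeed=201.9 kt
Leg 3: heading=216.7°, groundspeed=192.6 kt
Leg 4: heading=118.7°, groundspeed=213.7 kt
Leg 5: heading=47.1°, groundspeed=217.3 kt

Leg 1: desired track 121.0°; wind correction +3.1° → command heading 124.1°, groundspeed 212.8 kt
Leg 2: desired track 332.5°; wind correction -3.9° → command heading 328.6°, groundspeed 201.9 kt
Leg 3: desired track 214.4°; wind correction +2.3° → command heading 216.7°, groundspeed 192.6 kt
Leg 4: desired track 115.9°; wind correction +2.8° → command heading 118.7°, groundspeed 213.7 kt
Leg 5: desired track 48.5°; wind correction -1.4° → command heading 47.1°, groundspeed 217.3 kt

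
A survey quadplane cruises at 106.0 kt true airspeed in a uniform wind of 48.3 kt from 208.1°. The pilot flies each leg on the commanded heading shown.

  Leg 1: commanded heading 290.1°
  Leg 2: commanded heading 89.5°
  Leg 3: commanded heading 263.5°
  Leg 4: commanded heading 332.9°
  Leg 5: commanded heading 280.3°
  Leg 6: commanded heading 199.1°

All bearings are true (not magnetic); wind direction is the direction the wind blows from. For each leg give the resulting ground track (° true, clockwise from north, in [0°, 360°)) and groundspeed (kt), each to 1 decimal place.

Leg 1: track=315.8°, groundspeed=110.2 kt
Leg 2: track=71.3°, groundspeed=135.9 kt
Leg 3: track=290.3°, groundspeed=88.1 kt
Leg 4: track=349.4°, groundspeed=139.3 kt
Leg 5: track=307.1°, groundspeed=102.2 kt
Leg 6: track=191.7°, groundspeed=58.8 kt

Leg 1: heading 290.1°; drift +25.7° → track 315.8°, groundspeed 110.2 kt
Leg 2: heading 89.5°; drift -18.2° → track 71.3°, groundspeed 135.9 kt
Leg 3: heading 263.5°; drift +26.8° → track 290.3°, groundspeed 88.1 kt
Leg 4: heading 332.9°; drift +16.5° → track 349.4°, groundspeed 139.3 kt
Leg 5: heading 280.3°; drift +26.8° → track 307.1°, groundspeed 102.2 kt
Leg 6: heading 199.1°; drift -7.4° → track 191.7°, groundspeed 58.8 kt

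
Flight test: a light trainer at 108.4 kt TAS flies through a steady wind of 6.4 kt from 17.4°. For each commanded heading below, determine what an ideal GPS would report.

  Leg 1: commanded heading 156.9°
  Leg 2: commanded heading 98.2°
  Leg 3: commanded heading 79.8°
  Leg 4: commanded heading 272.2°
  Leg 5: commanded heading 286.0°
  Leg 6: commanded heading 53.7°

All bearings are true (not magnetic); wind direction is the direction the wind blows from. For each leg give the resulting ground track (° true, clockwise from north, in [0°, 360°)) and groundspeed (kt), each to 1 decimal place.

Leg 1: heading 156.9°; drift +2.1° → track 159.0°, groundspeed 113.3 kt
Leg 2: heading 98.2°; drift +3.4° → track 101.6°, groundspeed 107.6 kt
Leg 3: heading 79.8°; drift +3.1° → track 82.9°, groundspeed 105.6 kt
Leg 4: heading 272.2°; drift -3.2° → track 269.0°, groundspeed 110.3 kt
Leg 5: heading 286.0°; drift -3.4° → track 282.6°, groundspeed 108.7 kt
Leg 6: heading 53.7°; drift +2.1° → track 55.8°, groundspeed 103.3 kt

Leg 1: track=159.0°, groundspeed=113.3 kt
Leg 2: track=101.6°, groundspeed=107.6 kt
Leg 3: track=82.9°, groundspeed=105.6 kt
Leg 4: track=269.0°, groundspeed=110.3 kt
Leg 5: track=282.6°, groundspeed=108.7 kt
Leg 6: track=55.8°, groundspeed=103.3 kt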